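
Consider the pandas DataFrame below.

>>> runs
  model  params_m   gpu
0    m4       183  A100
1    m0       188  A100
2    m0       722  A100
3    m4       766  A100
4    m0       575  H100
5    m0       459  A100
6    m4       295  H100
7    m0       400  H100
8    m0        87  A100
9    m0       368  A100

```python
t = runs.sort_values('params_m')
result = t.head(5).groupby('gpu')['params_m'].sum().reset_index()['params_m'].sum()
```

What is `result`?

sort by params_m:
  model  params_m   gpu
8    m0        87  A100
0    m4       183  A100
1    m0       188  A100
6    m4       295  H100
9    m0       368  A100
7    m0       400  H100
5    m0       459  A100
4    m0       575  H100
2    m0       722  A100
3    m4       766  A100
take first 5 rows:
  model  params_m   gpu
8    m0        87  A100
0    m4       183  A100
1    m0       188  A100
6    m4       295  H100
9    m0       368  A100
group by gpu, sum of params_m:
gpu
A100    826
H100    295
Name: params_m, dtype: int64
reset_index():
    gpu  params_m
0  A100       826
1  H100       295
Then the sum of column 'params_m': 1121

1121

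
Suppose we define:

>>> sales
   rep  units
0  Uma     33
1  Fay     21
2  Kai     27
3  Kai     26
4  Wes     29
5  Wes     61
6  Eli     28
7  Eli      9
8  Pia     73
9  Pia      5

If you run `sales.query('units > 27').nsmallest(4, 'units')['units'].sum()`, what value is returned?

filter rows where units > 27:
   rep  units
0  Uma     33
4  Wes     29
5  Wes     61
6  Eli     28
8  Pia     73
take 4 rows with smallest units:
   rep  units
6  Eli     28
4  Wes     29
0  Uma     33
5  Wes     61
So sum() = 151.

151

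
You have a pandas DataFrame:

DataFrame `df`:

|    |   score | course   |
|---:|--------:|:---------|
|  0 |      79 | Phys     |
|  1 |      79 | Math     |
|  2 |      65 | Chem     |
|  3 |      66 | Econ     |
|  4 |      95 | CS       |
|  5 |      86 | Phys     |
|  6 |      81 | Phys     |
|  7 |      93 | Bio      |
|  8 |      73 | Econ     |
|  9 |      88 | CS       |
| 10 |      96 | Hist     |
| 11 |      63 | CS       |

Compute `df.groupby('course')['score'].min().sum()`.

541

group by course, min of score:
course
Bio     93
CS      63
Chem    65
Econ    66
Hist    96
Math    79
Phys    79
Name: score, dtype: int64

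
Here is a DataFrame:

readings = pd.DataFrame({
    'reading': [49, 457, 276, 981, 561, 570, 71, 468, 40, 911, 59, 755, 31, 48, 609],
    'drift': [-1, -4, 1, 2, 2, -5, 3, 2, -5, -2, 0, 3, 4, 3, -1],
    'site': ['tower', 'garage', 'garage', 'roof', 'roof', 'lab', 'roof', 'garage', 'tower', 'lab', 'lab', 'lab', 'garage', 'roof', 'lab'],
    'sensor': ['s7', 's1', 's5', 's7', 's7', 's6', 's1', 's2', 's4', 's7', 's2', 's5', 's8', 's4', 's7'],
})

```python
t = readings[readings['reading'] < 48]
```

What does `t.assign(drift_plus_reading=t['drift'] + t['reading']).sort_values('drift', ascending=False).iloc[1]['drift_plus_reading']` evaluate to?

35

filter rows where reading < 48:
    reading  drift    site sensor
8        40     -5   tower     s4
12       31      4  garage     s8
add column drift_plus_reading = t['drift'] + t['reading']:
    reading  drift    site sensor  drift_plus_reading
8        40     -5   tower     s4                  35
12       31      4  garage     s8                  35
sort by drift descending:
    reading  drift    site sensor  drift_plus_reading
12       31      4  garage     s8                  35
8        40     -5   tower     s4                  35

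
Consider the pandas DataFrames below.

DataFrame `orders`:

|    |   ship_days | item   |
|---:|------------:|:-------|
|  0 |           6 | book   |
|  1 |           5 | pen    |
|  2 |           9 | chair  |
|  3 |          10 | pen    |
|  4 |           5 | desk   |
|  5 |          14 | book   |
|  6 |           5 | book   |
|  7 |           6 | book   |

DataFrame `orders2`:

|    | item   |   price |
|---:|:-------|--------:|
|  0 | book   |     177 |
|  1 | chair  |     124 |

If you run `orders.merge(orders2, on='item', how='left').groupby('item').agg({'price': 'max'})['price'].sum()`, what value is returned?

merge on 'item' (how='left') → 8 rows:
   ship_days   item  price
0          6   book  177.0
1          5    pen    NaN
2          9  chair  124.0
3         10    pen    NaN
4          5   desk    NaN
5         14   book  177.0
6          5   book  177.0
7          6   book  177.0
group by item, max of price:
       price
item        
book   177.0
chair  124.0
desk     NaN
pen      NaN
Hence 301.0.

301.0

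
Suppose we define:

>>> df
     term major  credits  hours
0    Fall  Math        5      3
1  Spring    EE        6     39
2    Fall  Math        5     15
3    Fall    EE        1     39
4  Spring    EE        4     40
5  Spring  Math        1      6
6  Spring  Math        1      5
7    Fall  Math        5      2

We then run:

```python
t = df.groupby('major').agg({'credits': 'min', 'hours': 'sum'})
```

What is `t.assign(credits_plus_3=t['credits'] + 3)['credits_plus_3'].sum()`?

group by major: min(credits), sum(hours):
       credits  hours
major                
EE           1    118
Math         1     31
add column credits_plus_3 = t['credits'] + 3:
       credits  hours  credits_plus_3
major                                
EE           1    118               4
Math         1     31               4
The sum of column 'credits_plus_3' is 8.

8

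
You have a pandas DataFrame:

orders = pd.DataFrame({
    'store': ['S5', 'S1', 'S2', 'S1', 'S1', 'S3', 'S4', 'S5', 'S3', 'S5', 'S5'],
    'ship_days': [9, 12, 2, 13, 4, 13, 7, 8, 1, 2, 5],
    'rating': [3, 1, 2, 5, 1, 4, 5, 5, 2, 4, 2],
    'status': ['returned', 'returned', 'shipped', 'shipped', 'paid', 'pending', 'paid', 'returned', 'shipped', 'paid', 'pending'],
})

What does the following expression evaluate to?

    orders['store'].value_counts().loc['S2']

value_counts of store:
store
S5    4
S1    3
S3    2
S2    1
S4    1
Name: count, dtype: int64
value at index 'S2' → 1

1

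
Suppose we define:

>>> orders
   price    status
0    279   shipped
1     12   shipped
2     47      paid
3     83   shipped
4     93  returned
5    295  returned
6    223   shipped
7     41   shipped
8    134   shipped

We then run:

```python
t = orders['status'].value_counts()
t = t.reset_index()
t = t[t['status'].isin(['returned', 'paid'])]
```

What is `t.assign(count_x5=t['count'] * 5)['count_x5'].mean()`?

7.5

value_counts of status:
status
shipped     6
returned    2
paid        1
Name: count, dtype: int64
reset_index():
     status  count
0   shipped      6
1  returned      2
2      paid      1
filter rows where status in ['returned', 'paid']:
     status  count
1  returned      2
2      paid      1
add column count_x5 = t['count'] * 5:
     status  count  count_x5
1  returned      2        10
2      paid      1         5
mean of column 'count_x5' → 7.5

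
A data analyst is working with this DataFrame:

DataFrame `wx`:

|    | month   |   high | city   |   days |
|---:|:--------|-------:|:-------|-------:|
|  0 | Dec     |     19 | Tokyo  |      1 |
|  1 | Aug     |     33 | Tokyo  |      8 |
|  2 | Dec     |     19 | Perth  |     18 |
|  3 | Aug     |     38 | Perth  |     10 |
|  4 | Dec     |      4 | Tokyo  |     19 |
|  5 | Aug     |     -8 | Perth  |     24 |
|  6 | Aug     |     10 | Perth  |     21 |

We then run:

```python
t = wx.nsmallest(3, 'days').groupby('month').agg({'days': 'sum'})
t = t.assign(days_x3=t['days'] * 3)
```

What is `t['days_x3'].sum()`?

57

take 3 rows with smallest days:
  month  high   city  days
0   Dec    19  Tokyo     1
1   Aug    33  Tokyo     8
3   Aug    38  Perth    10
group by month, sum of days:
       days
month      
Aug      18
Dec       1
add column days_x3 = t['days'] * 3:
       days  days_x3
month               
Aug      18       54
Dec       1        3
Then the sum of column 'days_x3': 57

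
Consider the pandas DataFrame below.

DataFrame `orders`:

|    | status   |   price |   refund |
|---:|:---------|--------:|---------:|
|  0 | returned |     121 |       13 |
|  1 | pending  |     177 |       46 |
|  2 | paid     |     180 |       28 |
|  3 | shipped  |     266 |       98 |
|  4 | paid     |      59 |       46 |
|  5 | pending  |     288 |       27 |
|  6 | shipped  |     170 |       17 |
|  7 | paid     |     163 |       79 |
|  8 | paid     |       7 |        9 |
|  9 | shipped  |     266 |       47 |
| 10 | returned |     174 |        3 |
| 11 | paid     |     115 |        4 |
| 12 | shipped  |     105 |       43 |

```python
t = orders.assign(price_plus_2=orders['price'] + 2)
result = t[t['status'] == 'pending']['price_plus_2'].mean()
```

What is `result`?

234.5

add column price_plus_2 = orders['price'] + 2:
      status  price  refund  price_plus_2
0   returned    121      13           123
1    pending    177      46           179
2       paid    180      28           182
3    shipped    266      98           268
4       paid     59      46            61
5    pending    288      27           290
6    shipped    170      17           172
7       paid    163      79           165
8       paid      7       9             9
9    shipped    266      47           268
10  returned    174       3           176
11      paid    115       4           117
12   shipped    105      43           107
filter rows where status == 'pending':
    status  price  refund  price_plus_2
1  pending    177      46           179
5  pending    288      27           290
Finally, mean of column 'price_plus_2' = 234.5.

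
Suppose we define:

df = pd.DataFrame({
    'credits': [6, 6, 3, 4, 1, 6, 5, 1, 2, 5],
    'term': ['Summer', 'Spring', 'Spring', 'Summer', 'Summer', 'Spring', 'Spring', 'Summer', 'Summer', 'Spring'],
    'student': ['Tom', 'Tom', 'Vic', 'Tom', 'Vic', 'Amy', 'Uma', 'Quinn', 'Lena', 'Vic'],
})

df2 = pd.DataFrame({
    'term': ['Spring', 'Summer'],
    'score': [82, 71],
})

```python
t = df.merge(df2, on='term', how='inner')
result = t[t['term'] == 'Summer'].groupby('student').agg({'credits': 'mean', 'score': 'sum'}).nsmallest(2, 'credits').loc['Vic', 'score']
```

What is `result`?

71

merge on 'term' (how='inner') → 10 rows:
   credits    term student  score
0        6  Summer     Tom     71
1        6  Spring     Tom     82
2        3  Spring     Vic     82
3        4  Summer     Tom     71
4        1  Summer     Vic     71
5        6  Spring     Amy     82
6        5  Spring     Uma     82
7        1  Summer   Quinn     71
8        2  Summer    Lena     71
9        5  Spring     Vic     82
filter rows where term == 'Summer':
   credits    term student  score
0        6  Summer     Tom     71
3        4  Summer     Tom     71
4        1  Summer     Vic     71
7        1  Summer   Quinn     71
8        2  Summer    Lena     71
group by student: mean(credits), sum(score):
         credits  score
student                
Lena         2.0     71
Quinn        1.0     71
Tom          5.0    142
Vic          1.0     71
take 2 rows with smallest credits:
         credits  score
student                
Quinn        1.0     71
Vic          1.0     71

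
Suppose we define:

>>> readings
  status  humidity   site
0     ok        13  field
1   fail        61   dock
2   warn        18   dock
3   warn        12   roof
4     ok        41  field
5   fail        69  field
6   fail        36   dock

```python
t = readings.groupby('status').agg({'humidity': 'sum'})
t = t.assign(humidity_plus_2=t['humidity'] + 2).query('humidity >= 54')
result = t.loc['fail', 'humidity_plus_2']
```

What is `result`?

168

group by status, sum of humidity:
        humidity
status          
fail         166
ok            54
warn          30
add column humidity_plus_2 = t['humidity'] + 2:
        humidity  humidity_plus_2
status                           
fail         166              168
ok            54               56
warn          30               32
filter rows where humidity >= 54:
        humidity  humidity_plus_2
status                           
fail         166              168
ok            54               56
value at row 'fail', column 'humidity_plus_2' → 168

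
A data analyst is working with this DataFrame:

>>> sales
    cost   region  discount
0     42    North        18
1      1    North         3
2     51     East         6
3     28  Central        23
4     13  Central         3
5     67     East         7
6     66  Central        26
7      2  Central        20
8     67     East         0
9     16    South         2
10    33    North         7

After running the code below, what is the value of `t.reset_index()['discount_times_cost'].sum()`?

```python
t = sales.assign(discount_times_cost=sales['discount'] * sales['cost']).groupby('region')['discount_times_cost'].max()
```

2973

add column discount_times_cost = sales['discount'] * sales['cost']:
    cost   region  discount  discount_times_cost
0     42    North        18                  756
1      1    North         3                    3
2     51     East         6                  306
3     28  Central        23                  644
4     13  Central         3                   39
5     67     East         7                  469
6     66  Central        26                 1716
7      2  Central        20                   40
8     67     East         0                    0
9     16    South         2                   32
10    33    North         7                  231
group by region, max of discount_times_cost:
region
Central    1716
East        469
North       756
South        32
Name: discount_times_cost, dtype: int64
reset_index():
    region  discount_times_cost
0  Central                 1716
1     East                  469
2    North                  756
3    South                   32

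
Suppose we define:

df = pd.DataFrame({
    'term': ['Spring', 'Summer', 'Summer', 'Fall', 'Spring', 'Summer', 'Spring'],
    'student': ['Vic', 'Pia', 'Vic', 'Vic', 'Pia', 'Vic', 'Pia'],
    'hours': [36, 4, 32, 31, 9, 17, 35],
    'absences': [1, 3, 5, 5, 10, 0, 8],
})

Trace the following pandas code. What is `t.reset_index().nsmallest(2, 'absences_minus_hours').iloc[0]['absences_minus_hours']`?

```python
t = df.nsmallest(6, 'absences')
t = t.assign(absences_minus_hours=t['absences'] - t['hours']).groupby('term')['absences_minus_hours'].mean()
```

-31.0

take 6 rows with smallest absences:
     term student  hours  absences
5  Summer     Vic     17         0
0  Spring     Vic     36         1
1  Summer     Pia      4         3
2  Summer     Vic     32         5
3    Fall     Vic     31         5
6  Spring     Pia     35         8
add column absences_minus_hours = t['absences'] - t['hours']:
     term student  hours  absences  absences_minus_hours
5  Summer     Vic     17         0                   -17
0  Spring     Vic     36         1                   -35
1  Summer     Pia      4         3                    -1
2  Summer     Vic     32         5                   -27
3    Fall     Vic     31         5                   -26
6  Spring     Pia     35         8                   -27
group by term, mean of absences_minus_hours:
term
Fall     -26.0
Spring   -31.0
Summer   -15.0
Name: absences_minus_hours, dtype: float64
reset_index():
     term  absences_minus_hours
0    Fall                 -26.0
1  Spring                 -31.0
2  Summer                 -15.0
take 2 rows with smallest absences_minus_hours:
     term  absences_minus_hours
1  Spring                 -31.0
0    Fall                 -26.0
value at position 0, column 'absences_minus_hours' → -31.0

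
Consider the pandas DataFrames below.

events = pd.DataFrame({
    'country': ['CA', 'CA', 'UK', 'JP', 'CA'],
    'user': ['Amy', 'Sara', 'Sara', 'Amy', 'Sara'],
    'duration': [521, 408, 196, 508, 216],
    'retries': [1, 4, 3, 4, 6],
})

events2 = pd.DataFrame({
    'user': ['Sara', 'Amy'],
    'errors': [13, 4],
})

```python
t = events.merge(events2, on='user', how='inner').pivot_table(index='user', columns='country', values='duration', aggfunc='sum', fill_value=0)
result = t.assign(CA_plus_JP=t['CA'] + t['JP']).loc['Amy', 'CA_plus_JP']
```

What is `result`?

1029

merge on 'user' (how='inner') → 5 rows:
  country  user  duration  retries  errors
0      CA   Amy       521        1       4
1      CA  Sara       408        4      13
2      UK  Sara       196        3      13
3      JP   Amy       508        4       4
4      CA  Sara       216        6      13
pivot: rows=user, cols=country, sum(duration):
country   CA   JP   UK
user                  
Amy      521  508    0
Sara     624    0  196
add column CA_plus_JP = t['CA'] + t['JP']:
country   CA   JP   UK  CA_plus_JP
user                              
Amy      521  508    0        1029
Sara     624    0  196         624
Finally, value at row 'Amy', column 'CA_plus_JP' = 1029.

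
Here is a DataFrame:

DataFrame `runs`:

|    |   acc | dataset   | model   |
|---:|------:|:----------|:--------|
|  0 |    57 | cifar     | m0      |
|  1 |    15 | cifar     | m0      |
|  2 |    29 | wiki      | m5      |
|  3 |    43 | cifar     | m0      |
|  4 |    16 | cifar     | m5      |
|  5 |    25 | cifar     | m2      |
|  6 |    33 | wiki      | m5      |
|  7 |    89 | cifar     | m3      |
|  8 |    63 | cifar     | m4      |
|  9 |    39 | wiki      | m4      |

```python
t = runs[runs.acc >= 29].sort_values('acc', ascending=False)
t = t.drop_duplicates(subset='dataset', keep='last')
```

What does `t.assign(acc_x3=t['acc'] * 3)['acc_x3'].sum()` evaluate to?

216

filter rows where acc >= 29:
   acc dataset model
0   57   cifar    m0
2   29    wiki    m5
3   43   cifar    m0
6   33    wiki    m5
7   89   cifar    m3
8   63   cifar    m4
9   39    wiki    m4
sort by acc descending:
   acc dataset model
7   89   cifar    m3
8   63   cifar    m4
0   57   cifar    m0
3   43   cifar    m0
9   39    wiki    m4
6   33    wiki    m5
2   29    wiki    m5
drop duplicate dataset (keep=last):
   acc dataset model
3   43   cifar    m0
2   29    wiki    m5
add column acc_x3 = t['acc'] * 3:
   acc dataset model  acc_x3
3   43   cifar    m0     129
2   29    wiki    m5      87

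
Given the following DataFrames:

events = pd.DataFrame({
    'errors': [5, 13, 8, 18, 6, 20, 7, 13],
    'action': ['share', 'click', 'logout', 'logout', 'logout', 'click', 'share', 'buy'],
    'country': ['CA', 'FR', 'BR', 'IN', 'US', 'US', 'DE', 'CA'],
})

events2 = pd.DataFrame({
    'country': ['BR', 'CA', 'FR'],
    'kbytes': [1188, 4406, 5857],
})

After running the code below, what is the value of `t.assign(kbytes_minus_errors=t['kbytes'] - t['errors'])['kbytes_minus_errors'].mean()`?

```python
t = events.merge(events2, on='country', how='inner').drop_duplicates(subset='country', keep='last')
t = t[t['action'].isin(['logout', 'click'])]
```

3512.0

merge on 'country' (how='inner') → 4 rows:
   errors  action country  kbytes
0       5   share      CA    4406
1      13   click      FR    5857
2       8  logout      BR    1188
3      13     buy      CA    4406
drop duplicate country (keep=last):
   errors  action country  kbytes
1      13   click      FR    5857
2       8  logout      BR    1188
3      13     buy      CA    4406
filter rows where action in ['logout', 'click']:
   errors  action country  kbytes
1      13   click      FR    5857
2       8  logout      BR    1188
add column kbytes_minus_errors = t['kbytes'] - t['errors']:
   errors  action country  kbytes  kbytes_minus_errors
1      13   click      FR    5857                 5844
2       8  logout      BR    1188                 1180
So mean() = 3512.0.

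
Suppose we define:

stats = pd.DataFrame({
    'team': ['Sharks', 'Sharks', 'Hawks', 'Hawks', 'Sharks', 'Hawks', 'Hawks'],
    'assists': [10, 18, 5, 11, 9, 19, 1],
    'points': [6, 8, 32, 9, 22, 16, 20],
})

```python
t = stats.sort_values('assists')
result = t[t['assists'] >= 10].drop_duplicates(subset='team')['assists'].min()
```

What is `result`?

10

sort by assists:
     team  assists  points
6   Hawks        1      20
2   Hawks        5      32
4  Sharks        9      22
0  Sharks       10       6
3   Hawks       11       9
1  Sharks       18       8
5   Hawks       19      16
filter rows where assists >= 10:
     team  assists  points
0  Sharks       10       6
3   Hawks       11       9
1  Sharks       18       8
5   Hawks       19      16
drop duplicate team (keep=first):
     team  assists  points
0  Sharks       10       6
3   Hawks       11       9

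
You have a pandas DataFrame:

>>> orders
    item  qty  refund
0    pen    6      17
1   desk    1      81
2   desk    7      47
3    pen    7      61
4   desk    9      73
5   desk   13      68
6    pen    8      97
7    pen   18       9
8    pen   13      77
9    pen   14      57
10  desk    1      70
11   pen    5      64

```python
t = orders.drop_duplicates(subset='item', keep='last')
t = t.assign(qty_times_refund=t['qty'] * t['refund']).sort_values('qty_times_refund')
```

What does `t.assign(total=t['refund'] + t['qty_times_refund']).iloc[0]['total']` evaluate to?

140

drop duplicate item (keep=last):
    item  qty  refund
10  desk    1      70
11   pen    5      64
add column qty_times_refund = t['qty'] * t['refund']:
    item  qty  refund  qty_times_refund
10  desk    1      70                70
11   pen    5      64               320
sort by qty_times_refund:
    item  qty  refund  qty_times_refund
10  desk    1      70                70
11   pen    5      64               320
add column total = t['refund'] + t['qty_times_refund']:
    item  qty  refund  qty_times_refund  total
10  desk    1      70                70    140
11   pen    5      64               320    384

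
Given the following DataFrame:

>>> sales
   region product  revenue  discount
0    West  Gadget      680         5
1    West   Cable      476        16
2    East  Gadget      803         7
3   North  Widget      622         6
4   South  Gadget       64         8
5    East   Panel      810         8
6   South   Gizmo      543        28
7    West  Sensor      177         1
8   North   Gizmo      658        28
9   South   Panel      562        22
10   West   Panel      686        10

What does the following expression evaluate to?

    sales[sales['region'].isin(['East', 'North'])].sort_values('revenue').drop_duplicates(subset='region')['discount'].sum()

filter rows where region in ['East', 'North']:
  region product  revenue  discount
2   East  Gadget      803         7
3  North  Widget      622         6
5   East   Panel      810         8
8  North   Gizmo      658        28
sort by revenue:
  region product  revenue  discount
3  North  Widget      622         6
8  North   Gizmo      658        28
2   East  Gadget      803         7
5   East   Panel      810         8
drop duplicate region (keep=first):
  region product  revenue  discount
3  North  Widget      622         6
2   East  Gadget      803         7
Hence 13.

13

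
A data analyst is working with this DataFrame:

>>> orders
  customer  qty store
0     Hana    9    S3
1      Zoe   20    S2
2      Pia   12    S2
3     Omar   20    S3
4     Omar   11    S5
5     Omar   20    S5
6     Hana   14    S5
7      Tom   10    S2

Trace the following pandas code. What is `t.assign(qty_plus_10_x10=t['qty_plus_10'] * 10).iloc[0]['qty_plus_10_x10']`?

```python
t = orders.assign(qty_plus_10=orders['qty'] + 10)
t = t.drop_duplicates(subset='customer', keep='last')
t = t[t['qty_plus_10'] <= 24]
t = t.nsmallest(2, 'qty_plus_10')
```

200

add column qty_plus_10 = orders['qty'] + 10:
  customer  qty store  qty_plus_10
0     Hana    9    S3           19
1      Zoe   20    S2           30
2      Pia   12    S2           22
3     Omar   20    S3           30
4     Omar   11    S5           21
5     Omar   20    S5           30
6     Hana   14    S5           24
7      Tom   10    S2           20
drop duplicate customer (keep=last):
  customer  qty store  qty_plus_10
1      Zoe   20    S2           30
2      Pia   12    S2           22
5     Omar   20    S5           30
6     Hana   14    S5           24
7      Tom   10    S2           20
filter rows where qty_plus_10 <= 24:
  customer  qty store  qty_plus_10
2      Pia   12    S2           22
6     Hana   14    S5           24
7      Tom   10    S2           20
take 2 rows with smallest qty_plus_10:
  customer  qty store  qty_plus_10
7      Tom   10    S2           20
2      Pia   12    S2           22
add column qty_plus_10_x10 = t['qty_plus_10'] * 10:
  customer  qty store  qty_plus_10  qty_plus_10_x10
7      Tom   10    S2           20              200
2      Pia   12    S2           22              220
Reading off the value at position 0, column 'qty_plus_10_x10', we get 200.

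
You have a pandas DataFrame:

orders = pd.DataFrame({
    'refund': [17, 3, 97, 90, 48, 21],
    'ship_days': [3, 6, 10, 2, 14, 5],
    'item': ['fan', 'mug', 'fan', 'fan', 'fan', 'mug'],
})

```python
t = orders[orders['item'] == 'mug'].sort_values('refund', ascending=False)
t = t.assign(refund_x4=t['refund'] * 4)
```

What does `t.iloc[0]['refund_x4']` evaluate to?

filter rows where item == 'mug':
   refund  ship_days item
1       3          6  mug
5      21          5  mug
sort by refund descending:
   refund  ship_days item
5      21          5  mug
1       3          6  mug
add column refund_x4 = t['refund'] * 4:
   refund  ship_days item  refund_x4
5      21          5  mug         84
1       3          6  mug         12
Finally, value at position 0, column 'refund_x4' = 84.

84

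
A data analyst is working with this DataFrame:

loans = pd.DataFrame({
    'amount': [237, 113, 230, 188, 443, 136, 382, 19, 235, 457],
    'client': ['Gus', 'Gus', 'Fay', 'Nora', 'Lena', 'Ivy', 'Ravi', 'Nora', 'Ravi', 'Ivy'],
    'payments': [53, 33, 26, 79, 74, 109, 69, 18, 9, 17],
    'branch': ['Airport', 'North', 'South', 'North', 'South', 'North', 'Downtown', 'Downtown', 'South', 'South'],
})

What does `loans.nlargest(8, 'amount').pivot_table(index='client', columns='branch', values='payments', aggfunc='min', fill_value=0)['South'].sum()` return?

take 8 rows with largest amount:
   amount client  payments    branch
9     457    Ivy        17     South
4     443   Lena        74     South
6     382   Ravi        69  Downtown
0     237    Gus        53   Airport
8     235   Ravi         9     South
2     230    Fay        26     South
3     188   Nora        79     North
5     136    Ivy       109     North
pivot: rows=client, cols=branch, min(payments):
branch  Airport  Downtown  North  South
client                                 
Fay           0         0      0     26
Gus          53         0      0      0
Ivy           0         0    109     17
Lena          0         0      0     74
Nora          0         0     79      0
Ravi          0        69      0      9
Finally, sum of column 'South' = 126.

126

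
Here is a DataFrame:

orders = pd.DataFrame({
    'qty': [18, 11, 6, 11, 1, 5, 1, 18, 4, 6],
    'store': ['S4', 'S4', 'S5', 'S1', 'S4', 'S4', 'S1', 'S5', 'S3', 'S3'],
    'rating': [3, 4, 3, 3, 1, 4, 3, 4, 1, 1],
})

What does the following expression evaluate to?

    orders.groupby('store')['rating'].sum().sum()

27

group by store, sum of rating:
store
S1     6
S3     2
S4    12
S5     7
Name: rating, dtype: int64
The sum of the resulting series is 27.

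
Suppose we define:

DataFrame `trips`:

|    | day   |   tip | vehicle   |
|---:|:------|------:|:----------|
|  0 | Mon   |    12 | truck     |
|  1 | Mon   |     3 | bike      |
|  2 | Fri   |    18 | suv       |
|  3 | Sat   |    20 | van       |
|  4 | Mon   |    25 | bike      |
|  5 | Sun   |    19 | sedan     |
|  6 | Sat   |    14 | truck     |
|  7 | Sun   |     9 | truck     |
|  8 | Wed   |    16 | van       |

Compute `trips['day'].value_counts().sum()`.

9

value_counts of day:
day
Mon    3
Sat    2
Sun    2
Fri    1
Wed    1
Name: count, dtype: int64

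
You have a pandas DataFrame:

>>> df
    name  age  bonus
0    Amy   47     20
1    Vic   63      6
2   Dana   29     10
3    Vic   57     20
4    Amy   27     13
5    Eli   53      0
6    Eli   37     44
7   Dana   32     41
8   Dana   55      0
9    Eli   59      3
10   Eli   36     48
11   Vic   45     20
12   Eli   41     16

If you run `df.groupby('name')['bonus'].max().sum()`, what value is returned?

group by name, max of bonus:
name
Amy     20
Dana    41
Eli     48
Vic     20
Name: bonus, dtype: int64
Taking the sum of the resulting series gives 129.

129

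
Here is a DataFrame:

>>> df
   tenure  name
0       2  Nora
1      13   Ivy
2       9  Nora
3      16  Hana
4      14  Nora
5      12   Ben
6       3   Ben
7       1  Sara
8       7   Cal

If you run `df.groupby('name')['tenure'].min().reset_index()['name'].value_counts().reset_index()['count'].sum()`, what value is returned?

group by name, min of tenure:
name
Ben      3
Cal      7
Hana    16
Ivy     13
Nora     2
Sara     1
Name: tenure, dtype: int64
reset_index():
   name  tenure
0   Ben       3
1   Cal       7
2  Hana      16
3   Ivy      13
4  Nora       2
5  Sara       1
value_counts of name:
name
Ben     1
Cal     1
Hana    1
Ivy     1
Nora    1
Sara    1
Name: count, dtype: int64
reset_index():
   name  count
0   Ben      1
1   Cal      1
2  Hana      1
3   Ivy      1
4  Nora      1
5  Sara      1
Then the sum of column 'count': 6

6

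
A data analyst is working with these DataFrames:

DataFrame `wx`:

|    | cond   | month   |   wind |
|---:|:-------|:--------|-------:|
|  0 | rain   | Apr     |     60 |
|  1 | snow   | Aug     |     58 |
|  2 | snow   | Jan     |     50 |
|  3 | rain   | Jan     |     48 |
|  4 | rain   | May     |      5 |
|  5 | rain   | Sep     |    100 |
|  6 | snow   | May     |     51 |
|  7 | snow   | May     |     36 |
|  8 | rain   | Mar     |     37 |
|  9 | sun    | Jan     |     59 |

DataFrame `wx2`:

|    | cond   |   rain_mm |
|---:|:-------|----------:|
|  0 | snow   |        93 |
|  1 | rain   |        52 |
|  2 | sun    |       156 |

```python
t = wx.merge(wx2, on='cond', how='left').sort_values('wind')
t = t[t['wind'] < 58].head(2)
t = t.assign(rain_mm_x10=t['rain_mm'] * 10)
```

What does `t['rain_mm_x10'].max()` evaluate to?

merge on 'cond' (how='left') → 10 rows:
   cond month  wind  rain_mm
0  rain   Apr    60       52
1  snow   Aug    58       93
2  snow   Jan    50       93
3  rain   Jan    48       52
4  rain   May     5       52
5  rain   Sep   100       52
6  snow   May    51       93
7  snow   May    36       93
8  rain   Mar    37       52
9   sun   Jan    59      156
sort by wind:
   cond month  wind  rain_mm
4  rain   May     5       52
7  snow   May    36       93
8  rain   Mar    37       52
3  rain   Jan    48       52
2  snow   Jan    50       93
6  snow   May    51       93
1  snow   Aug    58       93
9   sun   Jan    59      156
0  rain   Apr    60       52
5  rain   Sep   100       52
filter rows where wind < 58:
   cond month  wind  rain_mm
4  rain   May     5       52
7  snow   May    36       93
8  rain   Mar    37       52
3  rain   Jan    48       52
2  snow   Jan    50       93
6  snow   May    51       93
take first 2 rows:
   cond month  wind  rain_mm
4  rain   May     5       52
7  snow   May    36       93
add column rain_mm_x10 = t['rain_mm'] * 10:
   cond month  wind  rain_mm  rain_mm_x10
4  rain   May     5       52          520
7  snow   May    36       93          930

930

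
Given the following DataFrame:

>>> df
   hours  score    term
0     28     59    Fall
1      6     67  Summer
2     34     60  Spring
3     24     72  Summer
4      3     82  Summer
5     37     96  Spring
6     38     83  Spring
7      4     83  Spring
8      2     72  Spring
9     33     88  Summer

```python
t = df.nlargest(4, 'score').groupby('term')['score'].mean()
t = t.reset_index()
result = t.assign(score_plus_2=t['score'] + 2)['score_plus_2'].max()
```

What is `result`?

take 4 rows with largest score:
   hours  score    term
5     37     96  Spring
9     33     88  Summer
6     38     83  Spring
7      4     83  Spring
group by term, mean of score:
term
Spring    87.333333
Summer    88.000000
Name: score, dtype: float64
reset_index():
     term      score
0  Spring  87.333333
1  Summer  88.000000
add column score_plus_2 = t['score'] + 2:
     term      score  score_plus_2
0  Spring  87.333333     89.333333
1  Summer  88.000000     90.000000

90.0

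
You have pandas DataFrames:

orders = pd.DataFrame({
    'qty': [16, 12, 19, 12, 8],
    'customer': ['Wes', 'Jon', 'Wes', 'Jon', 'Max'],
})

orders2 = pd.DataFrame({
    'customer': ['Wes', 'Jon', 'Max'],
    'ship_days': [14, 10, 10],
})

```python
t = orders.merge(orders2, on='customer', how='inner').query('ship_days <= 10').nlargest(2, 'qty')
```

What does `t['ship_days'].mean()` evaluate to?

10.0

merge on 'customer' (how='inner') → 5 rows:
   qty customer  ship_days
0   16      Wes         14
1   12      Jon         10
2   19      Wes         14
3   12      Jon         10
4    8      Max         10
filter rows where ship_days <= 10:
   qty customer  ship_days
1   12      Jon         10
3   12      Jon         10
4    8      Max         10
take 2 rows with largest qty:
   qty customer  ship_days
1   12      Jon         10
3   12      Jon         10
Taking the mean of column 'ship_days' gives 10.0.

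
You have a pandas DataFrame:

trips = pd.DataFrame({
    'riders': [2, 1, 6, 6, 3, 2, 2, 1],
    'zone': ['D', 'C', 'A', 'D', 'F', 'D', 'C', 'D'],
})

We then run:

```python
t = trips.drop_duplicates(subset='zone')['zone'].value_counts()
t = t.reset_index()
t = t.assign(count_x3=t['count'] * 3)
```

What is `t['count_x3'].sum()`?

drop duplicate zone (keep=first):
   riders zone
0       2    D
1       1    C
2       6    A
4       3    F
value_counts of zone:
zone
D    1
C    1
A    1
F    1
Name: count, dtype: int64
reset_index():
  zone  count
0    D      1
1    C      1
2    A      1
3    F      1
add column count_x3 = t['count'] * 3:
  zone  count  count_x3
0    D      1         3
1    C      1         3
2    A      1         3
3    F      1         3

12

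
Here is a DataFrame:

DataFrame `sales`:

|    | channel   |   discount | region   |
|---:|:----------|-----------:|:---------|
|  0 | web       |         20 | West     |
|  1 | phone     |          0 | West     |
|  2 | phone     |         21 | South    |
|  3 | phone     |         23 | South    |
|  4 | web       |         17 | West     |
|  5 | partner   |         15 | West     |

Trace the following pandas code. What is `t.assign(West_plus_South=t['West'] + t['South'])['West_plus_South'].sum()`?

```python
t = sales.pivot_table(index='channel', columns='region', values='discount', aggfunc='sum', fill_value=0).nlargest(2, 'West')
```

pivot: rows=channel, cols=region, sum(discount):
region   South  West
channel             
partner      0    15
phone       44     0
web          0    37
take 2 rows with largest West:
region   South  West
channel             
web          0    37
partner      0    15
add column West_plus_South = t['West'] + t['South']:
region   South  West  West_plus_South
channel                              
web          0    37               37
partner      0    15               15
The sum of column 'West_plus_South' is 52.

52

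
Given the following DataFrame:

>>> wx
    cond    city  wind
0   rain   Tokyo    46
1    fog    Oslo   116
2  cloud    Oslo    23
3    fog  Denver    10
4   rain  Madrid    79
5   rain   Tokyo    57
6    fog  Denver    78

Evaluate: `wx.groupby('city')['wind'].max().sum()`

330

group by city, max of wind:
city
Denver     78
Madrid     79
Oslo      116
Tokyo      57
Name: wind, dtype: int64
Then the sum of the resulting series: 330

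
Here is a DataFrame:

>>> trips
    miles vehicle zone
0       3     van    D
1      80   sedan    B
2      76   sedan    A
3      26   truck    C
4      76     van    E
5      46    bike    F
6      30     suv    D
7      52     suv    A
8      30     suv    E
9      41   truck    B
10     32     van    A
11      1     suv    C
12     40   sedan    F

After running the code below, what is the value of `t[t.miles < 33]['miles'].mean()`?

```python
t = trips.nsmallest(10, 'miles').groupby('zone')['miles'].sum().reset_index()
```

28.5

take 10 rows with smallest miles:
    miles vehicle zone
11      1     suv    C
0       3     van    D
3      26   truck    C
6      30     suv    D
8      30     suv    E
10     32     van    A
12     40   sedan    F
9      41   truck    B
5      46    bike    F
7      52     suv    A
group by zone, sum of miles:
zone
A    84
B    41
C    27
D    33
E    30
F    86
Name: miles, dtype: int64
reset_index():
  zone  miles
0    A     84
1    B     41
2    C     27
3    D     33
4    E     30
5    F     86
filter rows where miles < 33:
  zone  miles
2    C     27
4    E     30
So mean() = 28.5.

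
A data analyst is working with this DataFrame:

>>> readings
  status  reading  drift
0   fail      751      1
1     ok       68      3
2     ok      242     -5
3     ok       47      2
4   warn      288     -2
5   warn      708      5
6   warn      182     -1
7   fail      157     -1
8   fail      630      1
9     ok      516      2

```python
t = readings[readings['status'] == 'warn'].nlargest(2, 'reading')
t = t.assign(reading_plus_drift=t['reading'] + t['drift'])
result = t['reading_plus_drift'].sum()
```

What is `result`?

999

filter rows where status == 'warn':
  status  reading  drift
4   warn      288     -2
5   warn      708      5
6   warn      182     -1
take 2 rows with largest reading:
  status  reading  drift
5   warn      708      5
4   warn      288     -2
add column reading_plus_drift = t['reading'] + t['drift']:
  status  reading  drift  reading_plus_drift
5   warn      708      5                 713
4   warn      288     -2                 286
Finally, sum of column 'reading_plus_drift' = 999.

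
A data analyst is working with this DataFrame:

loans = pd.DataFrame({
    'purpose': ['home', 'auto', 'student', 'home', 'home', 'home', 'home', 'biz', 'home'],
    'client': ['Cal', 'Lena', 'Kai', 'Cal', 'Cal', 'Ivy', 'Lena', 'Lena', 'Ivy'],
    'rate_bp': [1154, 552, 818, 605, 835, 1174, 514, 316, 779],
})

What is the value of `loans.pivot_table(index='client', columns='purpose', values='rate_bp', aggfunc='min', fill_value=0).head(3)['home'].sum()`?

1384

pivot: rows=client, cols=purpose, min(rate_bp):
purpose  auto  biz  home  student
client                           
Cal         0    0   605        0
Ivy         0    0   779        0
Kai         0    0     0      818
Lena      552  316   514        0
take first 3 rows:
purpose  auto  biz  home  student
client                           
Cal         0    0   605        0
Ivy         0    0   779        0
Kai         0    0     0      818
Reading off the sum of column 'home', we get 1384.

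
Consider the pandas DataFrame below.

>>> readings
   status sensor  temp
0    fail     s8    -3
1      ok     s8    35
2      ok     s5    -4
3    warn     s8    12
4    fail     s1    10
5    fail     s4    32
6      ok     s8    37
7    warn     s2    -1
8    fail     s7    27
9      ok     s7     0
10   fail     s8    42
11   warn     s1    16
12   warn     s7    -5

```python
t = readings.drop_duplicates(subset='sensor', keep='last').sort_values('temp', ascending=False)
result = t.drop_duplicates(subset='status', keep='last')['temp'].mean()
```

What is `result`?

drop duplicate sensor (keep=last):
   status sensor  temp
2      ok     s5    -4
5    fail     s4    32
7    warn     s2    -1
10   fail     s8    42
11   warn     s1    16
12   warn     s7    -5
sort by temp descending:
   status sensor  temp
10   fail     s8    42
5    fail     s4    32
11   warn     s1    16
7    warn     s2    -1
2      ok     s5    -4
12   warn     s7    -5
drop duplicate status (keep=last):
   status sensor  temp
5    fail     s4    32
2      ok     s5    -4
12   warn     s7    -5

7.66666666667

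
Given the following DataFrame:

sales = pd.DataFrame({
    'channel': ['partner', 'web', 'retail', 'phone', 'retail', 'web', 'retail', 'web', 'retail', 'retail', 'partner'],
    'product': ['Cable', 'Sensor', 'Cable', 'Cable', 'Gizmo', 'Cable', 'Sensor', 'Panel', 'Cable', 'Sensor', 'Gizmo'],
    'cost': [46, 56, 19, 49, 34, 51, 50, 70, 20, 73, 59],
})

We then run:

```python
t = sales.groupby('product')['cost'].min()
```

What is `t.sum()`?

group by product, min of cost:
product
Cable     19
Gizmo     34
Panel     70
Sensor    50
Name: cost, dtype: int64

173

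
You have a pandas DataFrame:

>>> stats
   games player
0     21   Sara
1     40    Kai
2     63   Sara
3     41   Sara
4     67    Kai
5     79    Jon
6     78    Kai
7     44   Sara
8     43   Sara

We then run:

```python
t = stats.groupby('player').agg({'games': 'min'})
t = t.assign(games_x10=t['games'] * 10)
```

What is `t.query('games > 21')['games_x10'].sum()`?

1190

group by player, min of games:
        games
player       
Jon        79
Kai        40
Sara       21
add column games_x10 = t['games'] * 10:
        games  games_x10
player                  
Jon        79        790
Kai        40        400
Sara       21        210
filter rows where games > 21:
        games  games_x10
player                  
Jon        79        790
Kai        40        400
Then the sum of column 'games_x10': 1190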